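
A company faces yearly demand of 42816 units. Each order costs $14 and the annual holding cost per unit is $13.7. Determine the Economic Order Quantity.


Formula: EOQ = sqrt(2 * D * S / H)
Numerator: 2 * 42816 * 14 = 1198848
2DS/H = 1198848 / 13.7 = 87507.2
EOQ = sqrt(87507.2) = 295.8 units

295.8 units


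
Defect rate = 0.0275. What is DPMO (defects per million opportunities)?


DPMO = defect_rate * 1000000 = 0.0275 * 1000000

27500


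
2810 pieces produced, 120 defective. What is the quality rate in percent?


Formula: Quality Rate = Good Pieces / Total Pieces * 100
Good pieces = 2810 - 120 = 2690
QR = 2690 / 2810 * 100 = 95.7%

95.7%


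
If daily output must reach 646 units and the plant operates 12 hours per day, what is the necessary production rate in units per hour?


Formula: Production Rate = Daily Demand / Available Hours
Rate = 646 units/day / 12 hours/day
Rate = 53.8 units/hour

53.8 units/hour


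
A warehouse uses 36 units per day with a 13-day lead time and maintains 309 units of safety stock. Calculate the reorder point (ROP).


Formula: ROP = (Daily Demand * Lead Time) + Safety Stock
Demand during lead time = 36 * 13 = 468 units
ROP = 468 + 309 = 777 units

777 units


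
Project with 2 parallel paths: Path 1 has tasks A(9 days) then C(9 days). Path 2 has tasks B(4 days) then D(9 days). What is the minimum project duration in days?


Path 1 = 9 + 9 = 18 days
Path 2 = 4 + 9 = 13 days
Duration = max(18, 13) = 18 days

18 days


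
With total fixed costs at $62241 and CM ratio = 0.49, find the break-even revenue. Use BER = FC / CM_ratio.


Formula: BER = Fixed Costs / Contribution Margin Ratio
BER = $62241 / 0.49
BER = $127022.45 (to the nearest cent)

$127022.45


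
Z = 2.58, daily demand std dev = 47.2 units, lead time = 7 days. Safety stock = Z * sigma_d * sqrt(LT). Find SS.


Formula: SS = z * sigma_d * sqrt(LT)
sqrt(LT) = sqrt(7) = 2.6458
SS = 2.58 * 47.2 * 2.6458
SS = 322.2 units

322.2 units


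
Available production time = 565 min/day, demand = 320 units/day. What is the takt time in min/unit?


Formula: Takt Time = Available Production Time / Customer Demand
Takt = 565 min/day / 320 units/day
Takt = 1.77 min/unit

1.77 min/unit


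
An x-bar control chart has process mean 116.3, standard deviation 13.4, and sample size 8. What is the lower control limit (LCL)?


LCL = 116.3 - 3 * 13.4 / sqrt(8)

102.09


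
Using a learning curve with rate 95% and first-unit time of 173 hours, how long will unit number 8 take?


Formula: T_n = T_1 * (learning_rate)^(log2(n)) where learning_rate = rate/100
Doublings = log2(8) = 3
T_n = 173 * 0.95^3
T_n = 173 * 0.8574 = 148.3 hours

148.3 hours


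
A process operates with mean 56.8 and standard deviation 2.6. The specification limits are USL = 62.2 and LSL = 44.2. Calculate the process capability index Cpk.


Cpu = (62.2 - 56.8) / (3 * 2.6) = 0.69
Cpl = (56.8 - 44.2) / (3 * 2.6) = 1.62
Cpk = min(0.69, 1.62) = 0.69

0.69


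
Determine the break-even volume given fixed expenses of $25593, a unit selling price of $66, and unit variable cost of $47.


Formula: BEQ = Fixed Costs / (Price - Variable Cost)
Contribution margin = $66 - $47 = $19/unit
BEQ = ceil($25593 / $19/unit) = ceil(1347.0) = 1347 units

1347 units


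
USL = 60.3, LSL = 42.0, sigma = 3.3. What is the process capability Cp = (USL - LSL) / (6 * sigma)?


Cp = (60.3 - 42.0) / (6 * 3.3)

0.92


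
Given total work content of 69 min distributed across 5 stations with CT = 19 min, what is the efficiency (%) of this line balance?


Formula: Efficiency = Sum of Task Times / (N_stations * CT) * 100
Total station capacity = 5 stations * 19 min = 95 min
Efficiency = 69 / 95 * 100 = 72.6%

72.6%


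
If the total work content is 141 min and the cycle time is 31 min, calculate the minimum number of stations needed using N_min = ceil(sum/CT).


Formula: N_min = ceil(Sum of Task Times / Cycle Time)
N_min = ceil(141 min / 31 min) = ceil(4.5484)
N_min = 5 stations

5


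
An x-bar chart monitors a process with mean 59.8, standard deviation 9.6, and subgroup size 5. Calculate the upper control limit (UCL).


UCL = 59.8 + 3 * 9.6 / sqrt(5)

72.68


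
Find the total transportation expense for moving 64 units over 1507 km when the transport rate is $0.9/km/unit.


TC = dist * cost * units = 1507 * 0.9 * 64 = $86803.20

$86803.20


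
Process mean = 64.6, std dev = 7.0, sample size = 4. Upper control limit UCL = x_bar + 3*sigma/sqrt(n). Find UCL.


UCL = 64.6 + 3 * 7.0 / sqrt(4)

75.1


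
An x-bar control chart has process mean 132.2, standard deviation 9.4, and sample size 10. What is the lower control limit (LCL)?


LCL = 132.2 - 3 * 9.4 / sqrt(10)

123.28


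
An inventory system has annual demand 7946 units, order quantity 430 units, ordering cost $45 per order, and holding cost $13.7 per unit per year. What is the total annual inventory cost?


TC = 7946/430 * 45 + 430/2 * 13.7

$3777.06


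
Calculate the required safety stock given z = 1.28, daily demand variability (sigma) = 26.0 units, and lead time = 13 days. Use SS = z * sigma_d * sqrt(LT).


Formula: SS = z * sigma_d * sqrt(LT)
sqrt(LT) = sqrt(13) = 3.6056
SS = 1.28 * 26.0 * 3.6056
SS = 120.0 units

120.0 units


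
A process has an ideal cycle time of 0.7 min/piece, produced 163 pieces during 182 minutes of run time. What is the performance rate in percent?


Formula: Performance = (Ideal CT * Total Count) / Run Time * 100
Ideal output time = 0.7 * 163 = 114.1 min
Performance = 114.1 / 182 * 100 = 62.7%

62.7%


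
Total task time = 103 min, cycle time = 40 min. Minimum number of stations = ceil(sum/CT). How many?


Formula: N_min = ceil(Sum of Task Times / Cycle Time)
N_min = ceil(103 min / 40 min) = ceil(2.575)
N_min = 3 stations

3


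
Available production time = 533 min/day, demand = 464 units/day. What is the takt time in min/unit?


Formula: Takt Time = Available Production Time / Customer Demand
Takt = 533 min/day / 464 units/day
Takt = 1.15 min/unit

1.15 min/unit


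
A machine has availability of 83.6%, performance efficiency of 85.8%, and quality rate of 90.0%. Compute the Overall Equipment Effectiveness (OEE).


Formula: OEE = Availability * Performance * Quality / 10000
A * P = 83.6% * 85.8% / 100 = 71.73%
OEE = 71.73% * 90.0% / 100 = 64.6%

64.6%


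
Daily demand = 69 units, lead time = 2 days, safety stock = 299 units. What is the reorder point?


Formula: ROP = (Daily Demand * Lead Time) + Safety Stock
Demand during lead time = 69 * 2 = 138 units
ROP = 138 + 299 = 437 units

437 units


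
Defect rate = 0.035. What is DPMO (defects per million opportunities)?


DPMO = defect_rate * 1000000 = 0.035 * 1000000

35000


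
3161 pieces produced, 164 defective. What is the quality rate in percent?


Formula: Quality Rate = Good Pieces / Total Pieces * 100
Good pieces = 3161 - 164 = 2997
QR = 2997 / 3161 * 100 = 94.8%

94.8%


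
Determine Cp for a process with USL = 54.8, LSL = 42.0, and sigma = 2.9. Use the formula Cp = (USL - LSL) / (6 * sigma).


Cp = (54.8 - 42.0) / (6 * 2.9)

0.74


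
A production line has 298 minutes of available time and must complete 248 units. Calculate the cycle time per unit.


Formula: CT = Available Time / Number of Units
CT = 298 min / 248 units
CT = 1.2 min/unit

1.2 min/unit


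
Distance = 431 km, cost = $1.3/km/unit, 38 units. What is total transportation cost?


TC = dist * cost * units = 431 * 1.3 * 38 = $21291.40

$21291.40


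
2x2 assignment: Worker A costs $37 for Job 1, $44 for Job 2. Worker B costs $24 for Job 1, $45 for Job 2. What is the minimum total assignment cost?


Option 1: A->1 + B->2 = $37 + $45 = $82
Option 2: A->2 + B->1 = $44 + $24 = $68
Min cost = min($82, $68) = $68

$68


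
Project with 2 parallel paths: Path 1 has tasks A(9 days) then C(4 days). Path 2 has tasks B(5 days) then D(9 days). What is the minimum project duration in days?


Path 1 = 9 + 4 = 13 days
Path 2 = 5 + 9 = 14 days
Duration = max(13, 14) = 14 days

14 days


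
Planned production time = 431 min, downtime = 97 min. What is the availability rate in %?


Formula: Availability = (Planned Time - Downtime) / Planned Time * 100
Uptime = 431 - 97 = 334 min
Availability = 334 / 431 * 100 = 77.5%

77.5%


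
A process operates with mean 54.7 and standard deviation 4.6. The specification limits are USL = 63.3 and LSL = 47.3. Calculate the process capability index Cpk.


Cpu = (63.3 - 54.7) / (3 * 4.6) = 0.62
Cpl = (54.7 - 47.3) / (3 * 4.6) = 0.54
Cpk = min(0.62, 0.54) = 0.54

0.54


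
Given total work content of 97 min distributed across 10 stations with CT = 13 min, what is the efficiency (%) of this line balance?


Formula: Efficiency = Sum of Task Times / (N_stations * CT) * 100
Total station capacity = 10 stations * 13 min = 130 min
Efficiency = 97 / 130 * 100 = 74.6%

74.6%


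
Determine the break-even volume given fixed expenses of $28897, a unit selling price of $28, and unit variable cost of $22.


Formula: BEQ = Fixed Costs / (Price - Variable Cost)
Contribution margin = $28 - $22 = $6/unit
BEQ = ceil($28897 / $6/unit) = ceil(4816.17) = 4817 units

4817 units


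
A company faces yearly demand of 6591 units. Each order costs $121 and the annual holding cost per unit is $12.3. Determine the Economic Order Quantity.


Formula: EOQ = sqrt(2 * D * S / H)
Numerator: 2 * 6591 * 121 = 1595022
2DS/H = 1595022 / 12.3 = 129676.6
EOQ = sqrt(129676.6) = 360.1 units

360.1 units


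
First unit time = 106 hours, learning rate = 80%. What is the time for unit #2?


Formula: T_n = T_1 * (learning_rate)^(log2(n)) where learning_rate = rate/100
Doublings = log2(2) = 1
T_n = 106 * 0.8^1
T_n = 106 * 0.8 = 84.8 hours

84.8 hours


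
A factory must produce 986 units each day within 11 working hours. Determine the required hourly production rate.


Formula: Production Rate = Daily Demand / Available Hours
Rate = 986 units/day / 11 hours/day
Rate = 89.6 units/hour

89.6 units/hour


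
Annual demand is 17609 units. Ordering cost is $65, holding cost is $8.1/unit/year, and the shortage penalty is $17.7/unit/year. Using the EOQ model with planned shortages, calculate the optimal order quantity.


Formula: EOQ* = sqrt(2DS/H) * sqrt((H+P)/P)
Base EOQ = sqrt(2*17609*65/8.1) = 531.61 units
Correction = sqrt((8.1+17.7)/17.7) = 1.20732
EOQ* = 531.61 * 1.20732 = 641.8 units

641.8 units


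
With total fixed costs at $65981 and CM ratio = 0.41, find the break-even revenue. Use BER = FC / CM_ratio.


Formula: BER = Fixed Costs / Contribution Margin Ratio
BER = $65981 / 0.41
BER = $160929.27 (to the nearest cent)

$160929.27


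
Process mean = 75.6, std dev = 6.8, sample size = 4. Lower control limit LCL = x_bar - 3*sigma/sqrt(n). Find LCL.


LCL = 75.6 - 3 * 6.8 / sqrt(4)

65.4


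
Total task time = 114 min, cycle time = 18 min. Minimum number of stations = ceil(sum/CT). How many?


Formula: N_min = ceil(Sum of Task Times / Cycle Time)
N_min = ceil(114 min / 18 min) = ceil(6.3333)
N_min = 7 stations

7


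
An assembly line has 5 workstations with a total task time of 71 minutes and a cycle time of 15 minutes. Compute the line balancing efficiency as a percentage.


Formula: Efficiency = Sum of Task Times / (N_stations * CT) * 100
Total station capacity = 5 stations * 15 min = 75 min
Efficiency = 71 / 75 * 100 = 94.7%

94.7%


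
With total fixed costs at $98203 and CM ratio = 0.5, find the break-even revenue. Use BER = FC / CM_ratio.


Formula: BER = Fixed Costs / Contribution Margin Ratio
BER = $98203 / 0.5
BER = $196406.00 (to the nearest cent)

$196406.00


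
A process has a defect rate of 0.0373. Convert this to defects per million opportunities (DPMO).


DPMO = defect_rate * 1000000 = 0.0373 * 1000000

37300


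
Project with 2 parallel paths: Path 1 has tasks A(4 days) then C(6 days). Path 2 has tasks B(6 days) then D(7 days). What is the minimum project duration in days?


Path 1 = 4 + 6 = 10 days
Path 2 = 6 + 7 = 13 days
Duration = max(10, 13) = 13 days

13 days


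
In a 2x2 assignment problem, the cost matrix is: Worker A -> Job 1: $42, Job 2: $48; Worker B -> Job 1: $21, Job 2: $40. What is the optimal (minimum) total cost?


Option 1: A->1 + B->2 = $42 + $40 = $82
Option 2: A->2 + B->1 = $48 + $21 = $69
Min cost = min($82, $69) = $69

$69


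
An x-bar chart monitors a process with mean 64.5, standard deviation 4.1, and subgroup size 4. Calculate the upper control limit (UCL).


UCL = 64.5 + 3 * 4.1 / sqrt(4)

70.65


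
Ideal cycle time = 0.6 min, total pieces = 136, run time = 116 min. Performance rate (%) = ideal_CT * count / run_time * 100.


Formula: Performance = (Ideal CT * Total Count) / Run Time * 100
Ideal output time = 0.6 * 136 = 81.6 min
Performance = 81.6 / 116 * 100 = 70.3%

70.3%


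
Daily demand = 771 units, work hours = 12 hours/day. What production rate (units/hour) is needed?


Formula: Production Rate = Daily Demand / Available Hours
Rate = 771 units/day / 12 hours/day
Rate = 64.3 units/hour

64.3 units/hour


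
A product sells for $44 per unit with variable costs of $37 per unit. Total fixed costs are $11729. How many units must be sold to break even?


Formula: BEQ = Fixed Costs / (Price - Variable Cost)
Contribution margin = $44 - $37 = $7/unit
BEQ = ceil($11729 / $7/unit) = ceil(1675.57) = 1676 units

1676 units


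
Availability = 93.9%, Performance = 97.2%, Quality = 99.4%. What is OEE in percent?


Formula: OEE = Availability * Performance * Quality / 10000
A * P = 93.9% * 97.2% / 100 = 91.27%
OEE = 91.27% * 99.4% / 100 = 90.7%

90.7%


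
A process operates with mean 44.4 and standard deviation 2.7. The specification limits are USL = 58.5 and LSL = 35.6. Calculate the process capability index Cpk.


Cpu = (58.5 - 44.4) / (3 * 2.7) = 1.74
Cpl = (44.4 - 35.6) / (3 * 2.7) = 1.09
Cpk = min(1.74, 1.09) = 1.09

1.09


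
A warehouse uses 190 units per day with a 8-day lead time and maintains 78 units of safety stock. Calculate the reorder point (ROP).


Formula: ROP = (Daily Demand * Lead Time) + Safety Stock
Demand during lead time = 190 * 8 = 1520 units
ROP = 1520 + 78 = 1598 units

1598 units


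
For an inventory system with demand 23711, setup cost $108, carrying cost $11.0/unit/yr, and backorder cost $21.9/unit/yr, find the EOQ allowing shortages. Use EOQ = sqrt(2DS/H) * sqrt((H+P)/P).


Formula: EOQ* = sqrt(2DS/H) * sqrt((H+P)/P)
Base EOQ = sqrt(2*23711*108/11.0) = 682.35 units
Correction = sqrt((11.0+21.9)/21.9) = 1.22568
EOQ* = 682.35 * 1.22568 = 836.3 units

836.3 units


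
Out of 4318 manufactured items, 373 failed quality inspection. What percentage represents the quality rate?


Formula: Quality Rate = Good Pieces / Total Pieces * 100
Good pieces = 4318 - 373 = 3945
QR = 3945 / 4318 * 100 = 91.4%

91.4%


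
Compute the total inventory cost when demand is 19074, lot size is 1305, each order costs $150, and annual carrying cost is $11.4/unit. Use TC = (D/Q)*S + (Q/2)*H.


TC = 19074/1305 * 150 + 1305/2 * 11.4

$9630.91


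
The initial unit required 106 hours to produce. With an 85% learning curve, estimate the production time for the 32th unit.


Formula: T_n = T_1 * (learning_rate)^(log2(n)) where learning_rate = rate/100
Doublings = log2(32) = 5
T_n = 106 * 0.85^5
T_n = 106 * 0.4437 = 47.0 hours

47.0 hours


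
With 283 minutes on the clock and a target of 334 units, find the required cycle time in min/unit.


Formula: CT = Available Time / Number of Units
CT = 283 min / 334 units
CT = 0.85 min/unit

0.85 min/unit


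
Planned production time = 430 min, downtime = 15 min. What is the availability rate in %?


Formula: Availability = (Planned Time - Downtime) / Planned Time * 100
Uptime = 430 - 15 = 415 min
Availability = 415 / 430 * 100 = 96.5%

96.5%


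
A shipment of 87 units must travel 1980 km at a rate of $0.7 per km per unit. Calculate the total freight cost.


TC = dist * cost * units = 1980 * 0.7 * 87 = $120582.00

$120582.00


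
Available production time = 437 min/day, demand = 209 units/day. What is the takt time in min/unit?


Formula: Takt Time = Available Production Time / Customer Demand
Takt = 437 min/day / 209 units/day
Takt = 2.09 min/unit

2.09 min/unit


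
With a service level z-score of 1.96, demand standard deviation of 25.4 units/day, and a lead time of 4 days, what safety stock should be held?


Formula: SS = z * sigma_d * sqrt(LT)
sqrt(LT) = sqrt(4) = 2.0
SS = 1.96 * 25.4 * 2.0
SS = 99.6 units

99.6 units


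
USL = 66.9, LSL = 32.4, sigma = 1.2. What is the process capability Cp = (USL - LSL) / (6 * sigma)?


Cp = (66.9 - 32.4) / (6 * 1.2)

4.79


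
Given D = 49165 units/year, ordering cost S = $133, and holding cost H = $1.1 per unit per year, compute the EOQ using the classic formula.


Formula: EOQ = sqrt(2 * D * S / H)
Numerator: 2 * 49165 * 133 = 13077890
2DS/H = 13077890 / 1.1 = 11888990.9
EOQ = sqrt(11888990.9) = 3448.0 units

3448.0 units


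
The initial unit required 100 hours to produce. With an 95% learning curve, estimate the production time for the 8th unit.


Formula: T_n = T_1 * (learning_rate)^(log2(n)) where learning_rate = rate/100
Doublings = log2(8) = 3
T_n = 100 * 0.95^3
T_n = 100 * 0.8574 = 85.7 hours

85.7 hours


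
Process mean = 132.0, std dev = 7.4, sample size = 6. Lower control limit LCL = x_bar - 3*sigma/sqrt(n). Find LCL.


LCL = 132.0 - 3 * 7.4 / sqrt(6)

122.94


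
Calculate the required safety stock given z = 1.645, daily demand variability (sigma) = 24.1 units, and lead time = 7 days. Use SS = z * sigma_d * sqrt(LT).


Formula: SS = z * sigma_d * sqrt(LT)
sqrt(LT) = sqrt(7) = 2.6458
SS = 1.645 * 24.1 * 2.6458
SS = 104.9 units

104.9 units


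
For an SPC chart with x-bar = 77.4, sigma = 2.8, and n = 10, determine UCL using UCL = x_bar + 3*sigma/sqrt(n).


UCL = 77.4 + 3 * 2.8 / sqrt(10)

80.06


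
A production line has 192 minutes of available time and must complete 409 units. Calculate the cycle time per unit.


Formula: CT = Available Time / Number of Units
CT = 192 min / 409 units
CT = 0.47 min/unit

0.47 min/unit


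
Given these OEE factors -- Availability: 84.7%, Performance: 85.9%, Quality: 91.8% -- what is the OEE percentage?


Formula: OEE = Availability * Performance * Quality / 10000
A * P = 84.7% * 85.9% / 100 = 72.76%
OEE = 72.76% * 91.8% / 100 = 66.8%

66.8%


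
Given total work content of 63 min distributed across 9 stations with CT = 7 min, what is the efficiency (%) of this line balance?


Formula: Efficiency = Sum of Task Times / (N_stations * CT) * 100
Total station capacity = 9 stations * 7 min = 63 min
Efficiency = 63 / 63 * 100 = 100.0%

100.0%


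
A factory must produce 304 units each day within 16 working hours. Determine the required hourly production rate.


Formula: Production Rate = Daily Demand / Available Hours
Rate = 304 units/day / 16 hours/day
Rate = 19.0 units/hour

19.0 units/hour


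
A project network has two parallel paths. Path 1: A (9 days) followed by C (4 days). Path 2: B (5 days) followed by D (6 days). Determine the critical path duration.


Path 1 = 9 + 4 = 13 days
Path 2 = 5 + 6 = 11 days
Duration = max(13, 11) = 13 days

13 days


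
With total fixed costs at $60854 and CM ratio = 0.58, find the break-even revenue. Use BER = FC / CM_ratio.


Formula: BER = Fixed Costs / Contribution Margin Ratio
BER = $60854 / 0.58
BER = $104920.69 (to the nearest cent)

$104920.69


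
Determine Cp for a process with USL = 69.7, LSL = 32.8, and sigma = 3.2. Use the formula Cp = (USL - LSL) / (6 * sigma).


Cp = (69.7 - 32.8) / (6 * 3.2)

1.92


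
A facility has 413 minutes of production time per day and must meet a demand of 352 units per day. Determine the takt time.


Formula: Takt Time = Available Production Time / Customer Demand
Takt = 413 min/day / 352 units/day
Takt = 1.17 min/unit

1.17 min/unit


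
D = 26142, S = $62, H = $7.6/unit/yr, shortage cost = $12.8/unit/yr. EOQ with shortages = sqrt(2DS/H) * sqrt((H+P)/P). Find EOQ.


Formula: EOQ* = sqrt(2DS/H) * sqrt((H+P)/P)
Base EOQ = sqrt(2*26142*62/7.6) = 653.09 units
Correction = sqrt((7.6+12.8)/12.8) = 1.26244
EOQ* = 653.09 * 1.26244 = 824.5 units

824.5 units


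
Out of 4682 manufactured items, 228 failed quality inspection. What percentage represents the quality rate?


Formula: Quality Rate = Good Pieces / Total Pieces * 100
Good pieces = 4682 - 228 = 4454
QR = 4454 / 4682 * 100 = 95.1%

95.1%


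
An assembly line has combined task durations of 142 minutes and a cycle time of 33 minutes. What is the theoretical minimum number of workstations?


Formula: N_min = ceil(Sum of Task Times / Cycle Time)
N_min = ceil(142 min / 33 min) = ceil(4.303)
N_min = 5 stations

5


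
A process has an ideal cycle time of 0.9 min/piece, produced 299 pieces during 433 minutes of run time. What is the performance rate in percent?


Formula: Performance = (Ideal CT * Total Count) / Run Time * 100
Ideal output time = 0.9 * 299 = 269.1 min
Performance = 269.1 / 433 * 100 = 62.1%

62.1%


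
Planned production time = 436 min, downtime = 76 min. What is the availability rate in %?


Formula: Availability = (Planned Time - Downtime) / Planned Time * 100
Uptime = 436 - 76 = 360 min
Availability = 360 / 436 * 100 = 82.6%

82.6%


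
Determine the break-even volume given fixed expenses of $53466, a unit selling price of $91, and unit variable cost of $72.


Formula: BEQ = Fixed Costs / (Price - Variable Cost)
Contribution margin = $91 - $72 = $19/unit
BEQ = ceil($53466 / $19/unit) = ceil(2814.0) = 2814 units

2814 units


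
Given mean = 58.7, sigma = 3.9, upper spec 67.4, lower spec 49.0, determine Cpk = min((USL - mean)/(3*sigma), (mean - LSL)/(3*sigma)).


Cpu = (67.4 - 58.7) / (3 * 3.9) = 0.74
Cpl = (58.7 - 49.0) / (3 * 3.9) = 0.83
Cpk = min(0.74, 0.83) = 0.74

0.74


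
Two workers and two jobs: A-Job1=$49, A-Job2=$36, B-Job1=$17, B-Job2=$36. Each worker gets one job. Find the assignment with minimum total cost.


Option 1: A->1 + B->2 = $49 + $36 = $85
Option 2: A->2 + B->1 = $36 + $17 = $53
Min cost = min($85, $53) = $53

$53


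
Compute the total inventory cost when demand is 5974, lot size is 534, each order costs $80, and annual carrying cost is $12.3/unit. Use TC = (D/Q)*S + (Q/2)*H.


TC = 5974/534 * 80 + 534/2 * 12.3

$4179.08


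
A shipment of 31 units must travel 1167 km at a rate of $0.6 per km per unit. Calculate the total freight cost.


TC = dist * cost * units = 1167 * 0.6 * 31 = $21706.20

$21706.20


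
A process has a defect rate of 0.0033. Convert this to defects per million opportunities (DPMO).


DPMO = defect_rate * 1000000 = 0.0033 * 1000000

3300


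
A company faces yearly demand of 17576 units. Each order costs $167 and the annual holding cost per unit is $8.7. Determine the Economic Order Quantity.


Formula: EOQ = sqrt(2 * D * S / H)
Numerator: 2 * 17576 * 167 = 5870384
2DS/H = 5870384 / 8.7 = 674756.8
EOQ = sqrt(674756.8) = 821.4 units

821.4 units


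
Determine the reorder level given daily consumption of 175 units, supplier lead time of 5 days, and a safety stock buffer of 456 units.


Formula: ROP = (Daily Demand * Lead Time) + Safety Stock
Demand during lead time = 175 * 5 = 875 units
ROP = 875 + 456 = 1331 units

1331 units


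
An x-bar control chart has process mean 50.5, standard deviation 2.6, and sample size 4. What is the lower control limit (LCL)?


LCL = 50.5 - 3 * 2.6 / sqrt(4)

46.6


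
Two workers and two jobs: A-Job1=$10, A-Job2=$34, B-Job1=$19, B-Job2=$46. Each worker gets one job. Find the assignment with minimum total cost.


Option 1: A->1 + B->2 = $10 + $46 = $56
Option 2: A->2 + B->1 = $34 + $19 = $53
Min cost = min($56, $53) = $53

$53


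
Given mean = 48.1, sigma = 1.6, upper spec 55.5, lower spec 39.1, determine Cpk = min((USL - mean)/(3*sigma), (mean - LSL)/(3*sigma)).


Cpu = (55.5 - 48.1) / (3 * 1.6) = 1.54
Cpl = (48.1 - 39.1) / (3 * 1.6) = 1.88
Cpk = min(1.54, 1.88) = 1.54

1.54


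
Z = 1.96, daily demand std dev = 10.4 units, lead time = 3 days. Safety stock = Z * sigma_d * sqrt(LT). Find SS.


Formula: SS = z * sigma_d * sqrt(LT)
sqrt(LT) = sqrt(3) = 1.7321
SS = 1.96 * 10.4 * 1.7321
SS = 35.3 units

35.3 units


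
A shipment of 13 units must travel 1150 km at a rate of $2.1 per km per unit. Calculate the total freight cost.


TC = dist * cost * units = 1150 * 2.1 * 13 = $31395.00

$31395.00


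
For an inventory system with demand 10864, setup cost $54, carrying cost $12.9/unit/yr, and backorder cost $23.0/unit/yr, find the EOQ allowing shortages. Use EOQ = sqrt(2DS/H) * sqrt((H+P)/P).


Formula: EOQ* = sqrt(2DS/H) * sqrt((H+P)/P)
Base EOQ = sqrt(2*10864*54/12.9) = 301.59 units
Correction = sqrt((12.9+23.0)/23.0) = 1.24935
EOQ* = 301.59 * 1.24935 = 376.8 units

376.8 units


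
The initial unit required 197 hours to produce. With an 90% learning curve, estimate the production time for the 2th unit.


Formula: T_n = T_1 * (learning_rate)^(log2(n)) where learning_rate = rate/100
Doublings = log2(2) = 1
T_n = 197 * 0.9^1
T_n = 197 * 0.9 = 177.3 hours

177.3 hours


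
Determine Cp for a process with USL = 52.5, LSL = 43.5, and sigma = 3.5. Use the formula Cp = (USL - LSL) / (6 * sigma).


Cp = (52.5 - 43.5) / (6 * 3.5)

0.43


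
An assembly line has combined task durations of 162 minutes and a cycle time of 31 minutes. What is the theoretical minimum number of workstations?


Formula: N_min = ceil(Sum of Task Times / Cycle Time)
N_min = ceil(162 min / 31 min) = ceil(5.2258)
N_min = 6 stations

6


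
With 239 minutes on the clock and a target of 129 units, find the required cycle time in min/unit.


Formula: CT = Available Time / Number of Units
CT = 239 min / 129 units
CT = 1.85 min/unit

1.85 min/unit


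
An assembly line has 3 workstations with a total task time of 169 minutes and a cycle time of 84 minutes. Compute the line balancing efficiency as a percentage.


Formula: Efficiency = Sum of Task Times / (N_stations * CT) * 100
Total station capacity = 3 stations * 84 min = 252 min
Efficiency = 169 / 252 * 100 = 67.1%

67.1%


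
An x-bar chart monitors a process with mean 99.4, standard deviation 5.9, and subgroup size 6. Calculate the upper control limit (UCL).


UCL = 99.4 + 3 * 5.9 / sqrt(6)

106.63


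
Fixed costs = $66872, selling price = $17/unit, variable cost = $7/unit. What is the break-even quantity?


Formula: BEQ = Fixed Costs / (Price - Variable Cost)
Contribution margin = $17 - $7 = $10/unit
BEQ = ceil($66872 / $10/unit) = ceil(6687.2) = 6688 units

6688 units


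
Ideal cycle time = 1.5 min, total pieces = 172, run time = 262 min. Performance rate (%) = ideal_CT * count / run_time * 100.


Formula: Performance = (Ideal CT * Total Count) / Run Time * 100
Ideal output time = 1.5 * 172 = 258.0 min
Performance = 258.0 / 262 * 100 = 98.5%

98.5%


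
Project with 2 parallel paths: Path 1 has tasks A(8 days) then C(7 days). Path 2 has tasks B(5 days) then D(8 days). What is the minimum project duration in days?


Path 1 = 8 + 7 = 15 days
Path 2 = 5 + 8 = 13 days
Duration = max(15, 13) = 15 days

15 days


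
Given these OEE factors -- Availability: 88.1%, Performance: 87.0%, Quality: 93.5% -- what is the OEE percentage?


Formula: OEE = Availability * Performance * Quality / 10000
A * P = 88.1% * 87.0% / 100 = 76.65%
OEE = 76.65% * 93.5% / 100 = 71.7%

71.7%


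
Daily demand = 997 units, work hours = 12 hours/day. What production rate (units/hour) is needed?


Formula: Production Rate = Daily Demand / Available Hours
Rate = 997 units/day / 12 hours/day
Rate = 83.1 units/hour

83.1 units/hour


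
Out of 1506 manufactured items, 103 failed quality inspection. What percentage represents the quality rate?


Formula: Quality Rate = Good Pieces / Total Pieces * 100
Good pieces = 1506 - 103 = 1403
QR = 1403 / 1506 * 100 = 93.2%

93.2%


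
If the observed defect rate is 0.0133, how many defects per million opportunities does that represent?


DPMO = defect_rate * 1000000 = 0.0133 * 1000000

13300


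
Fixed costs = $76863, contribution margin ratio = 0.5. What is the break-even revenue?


Formula: BER = Fixed Costs / Contribution Margin Ratio
BER = $76863 / 0.5
BER = $153726.00 (to the nearest cent)

$153726.00


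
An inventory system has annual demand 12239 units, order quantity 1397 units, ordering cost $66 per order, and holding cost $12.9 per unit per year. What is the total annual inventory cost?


TC = 12239/1397 * 66 + 1397/2 * 12.9

$9588.87


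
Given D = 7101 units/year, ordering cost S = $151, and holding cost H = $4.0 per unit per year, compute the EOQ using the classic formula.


Formula: EOQ = sqrt(2 * D * S / H)
Numerator: 2 * 7101 * 151 = 2144502
2DS/H = 2144502 / 4.0 = 536125.5
EOQ = sqrt(536125.5) = 732.2 units

732.2 units


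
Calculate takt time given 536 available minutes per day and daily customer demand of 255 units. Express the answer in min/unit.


Formula: Takt Time = Available Production Time / Customer Demand
Takt = 536 min/day / 255 units/day
Takt = 2.1 min/unit

2.1 min/unit


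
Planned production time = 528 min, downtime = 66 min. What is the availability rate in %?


Formula: Availability = (Planned Time - Downtime) / Planned Time * 100
Uptime = 528 - 66 = 462 min
Availability = 462 / 528 * 100 = 87.5%

87.5%


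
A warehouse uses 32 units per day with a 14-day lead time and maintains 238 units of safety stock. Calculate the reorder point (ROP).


Formula: ROP = (Daily Demand * Lead Time) + Safety Stock
Demand during lead time = 32 * 14 = 448 units
ROP = 448 + 238 = 686 units

686 units


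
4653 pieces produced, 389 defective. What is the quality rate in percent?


Formula: Quality Rate = Good Pieces / Total Pieces * 100
Good pieces = 4653 - 389 = 4264
QR = 4264 / 4653 * 100 = 91.6%

91.6%


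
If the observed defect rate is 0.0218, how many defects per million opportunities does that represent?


DPMO = defect_rate * 1000000 = 0.0218 * 1000000

21800


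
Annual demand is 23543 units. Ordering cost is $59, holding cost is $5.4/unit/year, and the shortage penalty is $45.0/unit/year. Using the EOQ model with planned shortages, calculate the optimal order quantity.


Formula: EOQ* = sqrt(2DS/H) * sqrt((H+P)/P)
Base EOQ = sqrt(2*23543*59/5.4) = 717.26 units
Correction = sqrt((5.4+45.0)/45.0) = 1.0583
EOQ* = 717.26 * 1.0583 = 759.1 units

759.1 units


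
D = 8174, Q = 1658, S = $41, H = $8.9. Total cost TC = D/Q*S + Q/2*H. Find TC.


TC = 8174/1658 * 41 + 1658/2 * 8.9

$7580.23


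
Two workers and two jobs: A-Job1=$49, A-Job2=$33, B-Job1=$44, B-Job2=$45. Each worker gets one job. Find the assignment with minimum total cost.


Option 1: A->1 + B->2 = $49 + $45 = $94
Option 2: A->2 + B->1 = $33 + $44 = $77
Min cost = min($94, $77) = $77

$77


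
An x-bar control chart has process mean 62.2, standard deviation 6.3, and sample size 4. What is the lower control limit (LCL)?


LCL = 62.2 - 3 * 6.3 / sqrt(4)

52.75


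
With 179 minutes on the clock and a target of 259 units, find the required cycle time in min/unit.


Formula: CT = Available Time / Number of Units
CT = 179 min / 259 units
CT = 0.69 min/unit

0.69 min/unit


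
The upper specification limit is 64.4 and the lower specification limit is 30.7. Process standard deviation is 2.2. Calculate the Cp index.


Cp = (64.4 - 30.7) / (6 * 2.2)

2.55


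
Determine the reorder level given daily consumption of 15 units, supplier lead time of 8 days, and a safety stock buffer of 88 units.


Formula: ROP = (Daily Demand * Lead Time) + Safety Stock
Demand during lead time = 15 * 8 = 120 units
ROP = 120 + 88 = 208 units

208 units


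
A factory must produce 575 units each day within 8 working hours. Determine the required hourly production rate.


Formula: Production Rate = Daily Demand / Available Hours
Rate = 575 units/day / 8 hours/day
Rate = 71.9 units/hour

71.9 units/hour


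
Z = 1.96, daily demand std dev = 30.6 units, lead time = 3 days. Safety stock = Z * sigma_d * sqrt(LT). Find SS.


Formula: SS = z * sigma_d * sqrt(LT)
sqrt(LT) = sqrt(3) = 1.7321
SS = 1.96 * 30.6 * 1.7321
SS = 103.9 units

103.9 units


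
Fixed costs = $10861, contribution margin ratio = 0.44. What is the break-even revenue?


Formula: BER = Fixed Costs / Contribution Margin Ratio
BER = $10861 / 0.44
BER = $24684.09 (to the nearest cent)

$24684.09


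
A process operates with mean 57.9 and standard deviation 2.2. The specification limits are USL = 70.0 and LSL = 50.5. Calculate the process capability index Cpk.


Cpu = (70.0 - 57.9) / (3 * 2.2) = 1.83
Cpl = (57.9 - 50.5) / (3 * 2.2) = 1.12
Cpk = min(1.83, 1.12) = 1.12

1.12


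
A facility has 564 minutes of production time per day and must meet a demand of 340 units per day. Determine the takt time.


Formula: Takt Time = Available Production Time / Customer Demand
Takt = 564 min/day / 340 units/day
Takt = 1.66 min/unit

1.66 min/unit


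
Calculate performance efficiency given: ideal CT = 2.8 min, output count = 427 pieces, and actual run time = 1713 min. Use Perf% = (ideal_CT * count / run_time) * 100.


Formula: Performance = (Ideal CT * Total Count) / Run Time * 100
Ideal output time = 2.8 * 427 = 1195.6 min
Performance = 1195.6 / 1713 * 100 = 69.8%

69.8%


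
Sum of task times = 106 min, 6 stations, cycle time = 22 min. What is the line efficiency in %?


Formula: Efficiency = Sum of Task Times / (N_stations * CT) * 100
Total station capacity = 6 stations * 22 min = 132 min
Efficiency = 106 / 132 * 100 = 80.3%

80.3%


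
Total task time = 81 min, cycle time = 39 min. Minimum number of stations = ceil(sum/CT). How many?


Formula: N_min = ceil(Sum of Task Times / Cycle Time)
N_min = ceil(81 min / 39 min) = ceil(2.0769)
N_min = 3 stations

3


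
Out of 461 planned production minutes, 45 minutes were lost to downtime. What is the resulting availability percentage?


Formula: Availability = (Planned Time - Downtime) / Planned Time * 100
Uptime = 461 - 45 = 416 min
Availability = 416 / 461 * 100 = 90.2%

90.2%


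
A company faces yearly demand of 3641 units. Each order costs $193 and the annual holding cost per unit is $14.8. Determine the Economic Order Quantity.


Formula: EOQ = sqrt(2 * D * S / H)
Numerator: 2 * 3641 * 193 = 1405426
2DS/H = 1405426 / 14.8 = 94961.2
EOQ = sqrt(94961.2) = 308.2 units

308.2 units


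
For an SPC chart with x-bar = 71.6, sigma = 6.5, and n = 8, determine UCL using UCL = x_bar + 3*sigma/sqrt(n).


UCL = 71.6 + 3 * 6.5 / sqrt(8)

78.49


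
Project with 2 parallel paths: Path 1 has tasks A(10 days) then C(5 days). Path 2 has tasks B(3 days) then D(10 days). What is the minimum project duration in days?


Path 1 = 10 + 5 = 15 days
Path 2 = 3 + 10 = 13 days
Duration = max(15, 13) = 15 days

15 days


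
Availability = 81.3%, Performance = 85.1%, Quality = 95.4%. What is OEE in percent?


Formula: OEE = Availability * Performance * Quality / 10000
A * P = 81.3% * 85.1% / 100 = 69.19%
OEE = 69.19% * 95.4% / 100 = 66.0%

66.0%


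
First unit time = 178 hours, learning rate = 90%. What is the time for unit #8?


Formula: T_n = T_1 * (learning_rate)^(log2(n)) where learning_rate = rate/100
Doublings = log2(8) = 3
T_n = 178 * 0.9^3
T_n = 178 * 0.729 = 129.8 hours

129.8 hours


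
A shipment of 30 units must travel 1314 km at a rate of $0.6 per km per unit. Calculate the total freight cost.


TC = dist * cost * units = 1314 * 0.6 * 30 = $23652.00

$23652.00


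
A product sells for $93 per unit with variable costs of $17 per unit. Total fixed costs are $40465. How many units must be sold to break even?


Formula: BEQ = Fixed Costs / (Price - Variable Cost)
Contribution margin = $93 - $17 = $76/unit
BEQ = ceil($40465 / $76/unit) = ceil(532.43) = 533 units

533 units


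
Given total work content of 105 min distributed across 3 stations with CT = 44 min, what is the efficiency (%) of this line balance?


Formula: Efficiency = Sum of Task Times / (N_stations * CT) * 100
Total station capacity = 3 stations * 44 min = 132 min
Efficiency = 105 / 132 * 100 = 79.5%

79.5%


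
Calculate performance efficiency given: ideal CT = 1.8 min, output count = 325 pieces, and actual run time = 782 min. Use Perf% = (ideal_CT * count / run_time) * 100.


Formula: Performance = (Ideal CT * Total Count) / Run Time * 100
Ideal output time = 1.8 * 325 = 585.0 min
Performance = 585.0 / 782 * 100 = 74.8%

74.8%


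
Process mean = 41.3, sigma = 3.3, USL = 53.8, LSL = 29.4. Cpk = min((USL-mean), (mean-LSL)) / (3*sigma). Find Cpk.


Cpu = (53.8 - 41.3) / (3 * 3.3) = 1.26
Cpl = (41.3 - 29.4) / (3 * 3.3) = 1.2
Cpk = min(1.26, 1.2) = 1.2

1.2


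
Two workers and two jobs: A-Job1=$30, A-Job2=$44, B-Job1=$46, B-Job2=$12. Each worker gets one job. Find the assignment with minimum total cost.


Option 1: A->1 + B->2 = $30 + $12 = $42
Option 2: A->2 + B->1 = $44 + $46 = $90
Min cost = min($42, $90) = $42

$42


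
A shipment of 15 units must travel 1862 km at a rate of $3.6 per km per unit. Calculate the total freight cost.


TC = dist * cost * units = 1862 * 3.6 * 15 = $100548.00

$100548.00


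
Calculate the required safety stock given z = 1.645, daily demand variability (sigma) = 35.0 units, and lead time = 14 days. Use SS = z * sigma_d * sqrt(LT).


Formula: SS = z * sigma_d * sqrt(LT)
sqrt(LT) = sqrt(14) = 3.7417
SS = 1.645 * 35.0 * 3.7417
SS = 215.4 units

215.4 units


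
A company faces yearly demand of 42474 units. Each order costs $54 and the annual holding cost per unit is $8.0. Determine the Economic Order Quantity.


Formula: EOQ = sqrt(2 * D * S / H)
Numerator: 2 * 42474 * 54 = 4587192
2DS/H = 4587192 / 8.0 = 573399.0
EOQ = sqrt(573399.0) = 757.2 units

757.2 units


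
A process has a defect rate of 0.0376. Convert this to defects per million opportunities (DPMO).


DPMO = defect_rate * 1000000 = 0.0376 * 1000000

37600


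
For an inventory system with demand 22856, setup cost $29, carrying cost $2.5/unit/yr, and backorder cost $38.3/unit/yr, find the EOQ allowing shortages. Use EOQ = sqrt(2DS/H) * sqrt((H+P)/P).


Formula: EOQ* = sqrt(2DS/H) * sqrt((H+P)/P)
Base EOQ = sqrt(2*22856*29/2.5) = 728.19 units
Correction = sqrt((2.5+38.3)/38.3) = 1.03212
EOQ* = 728.19 * 1.03212 = 751.6 units

751.6 units


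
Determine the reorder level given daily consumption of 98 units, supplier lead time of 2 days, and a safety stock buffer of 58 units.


Formula: ROP = (Daily Demand * Lead Time) + Safety Stock
Demand during lead time = 98 * 2 = 196 units
ROP = 196 + 58 = 254 units

254 units


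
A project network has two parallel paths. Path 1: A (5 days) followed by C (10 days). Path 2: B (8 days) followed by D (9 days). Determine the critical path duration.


Path 1 = 5 + 10 = 15 days
Path 2 = 8 + 9 = 17 days
Duration = max(15, 17) = 17 days

17 days


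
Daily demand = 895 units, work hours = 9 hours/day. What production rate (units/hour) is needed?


Formula: Production Rate = Daily Demand / Available Hours
Rate = 895 units/day / 9 hours/day
Rate = 99.4 units/hour

99.4 units/hour


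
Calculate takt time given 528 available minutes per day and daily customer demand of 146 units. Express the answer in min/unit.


Formula: Takt Time = Available Production Time / Customer Demand
Takt = 528 min/day / 146 units/day
Takt = 3.62 min/unit

3.62 min/unit


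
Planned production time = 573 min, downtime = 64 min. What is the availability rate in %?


Formula: Availability = (Planned Time - Downtime) / Planned Time * 100
Uptime = 573 - 64 = 509 min
Availability = 509 / 573 * 100 = 88.8%

88.8%
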